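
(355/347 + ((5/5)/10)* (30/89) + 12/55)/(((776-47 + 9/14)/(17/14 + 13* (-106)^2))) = 4428535787144/17350841475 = 255.23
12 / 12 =1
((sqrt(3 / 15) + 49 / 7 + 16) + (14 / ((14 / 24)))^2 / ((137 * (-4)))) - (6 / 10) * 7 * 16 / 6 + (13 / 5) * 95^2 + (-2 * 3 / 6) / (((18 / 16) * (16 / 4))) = sqrt(5) / 5 + 144726622 / 6165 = 23475.97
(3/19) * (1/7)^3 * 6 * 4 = 72/6517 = 0.01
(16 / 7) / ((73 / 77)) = 176 / 73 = 2.41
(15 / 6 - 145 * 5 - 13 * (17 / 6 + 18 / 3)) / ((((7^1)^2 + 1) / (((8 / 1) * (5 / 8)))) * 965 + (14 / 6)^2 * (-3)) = -2512 / 28901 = -0.09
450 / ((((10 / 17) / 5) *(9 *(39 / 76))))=32300 / 39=828.21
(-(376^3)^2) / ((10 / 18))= -25431359608848384 / 5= -5086271921769676.80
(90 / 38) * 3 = 135 / 19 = 7.11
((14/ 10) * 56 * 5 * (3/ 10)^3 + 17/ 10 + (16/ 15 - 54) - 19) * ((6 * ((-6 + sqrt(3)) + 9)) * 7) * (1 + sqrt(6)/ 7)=-44737 * (sqrt(3) + 3) * (sqrt(6) + 7)/ 125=-16003.49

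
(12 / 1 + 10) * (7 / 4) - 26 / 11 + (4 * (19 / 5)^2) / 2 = 65.02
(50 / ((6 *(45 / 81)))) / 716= 15 / 716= 0.02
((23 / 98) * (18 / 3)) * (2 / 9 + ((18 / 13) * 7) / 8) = 15433 / 7644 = 2.02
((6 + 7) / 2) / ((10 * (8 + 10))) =13 / 360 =0.04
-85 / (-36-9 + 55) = -17 / 2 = -8.50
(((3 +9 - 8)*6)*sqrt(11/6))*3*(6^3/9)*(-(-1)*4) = 1152*sqrt(66) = 9358.89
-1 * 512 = -512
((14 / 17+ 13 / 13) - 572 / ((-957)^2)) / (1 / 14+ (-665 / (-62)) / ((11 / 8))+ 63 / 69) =25755007390 / 124120163241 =0.21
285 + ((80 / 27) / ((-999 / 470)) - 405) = -3274360 / 26973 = -121.39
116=116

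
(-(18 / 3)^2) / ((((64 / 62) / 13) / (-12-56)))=61659 / 2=30829.50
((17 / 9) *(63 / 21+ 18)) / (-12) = -119 / 36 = -3.31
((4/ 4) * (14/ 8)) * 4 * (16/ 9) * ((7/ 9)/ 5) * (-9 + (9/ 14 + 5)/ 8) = -6503/ 405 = -16.06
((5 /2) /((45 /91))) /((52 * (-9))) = -7 /648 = -0.01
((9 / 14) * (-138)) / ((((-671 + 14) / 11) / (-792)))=-601128 / 511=-1176.38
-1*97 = -97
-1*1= -1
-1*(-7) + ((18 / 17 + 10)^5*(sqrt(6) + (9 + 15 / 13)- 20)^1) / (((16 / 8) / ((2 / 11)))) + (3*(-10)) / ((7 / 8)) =-210463741856769 / 1421276857 + 234849287168*sqrt(6) / 15618427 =-111248.56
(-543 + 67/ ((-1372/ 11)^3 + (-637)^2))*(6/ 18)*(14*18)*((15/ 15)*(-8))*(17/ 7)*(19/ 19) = 1810060980517248/ 2042552309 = 886176.07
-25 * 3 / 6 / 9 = -25 / 18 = -1.39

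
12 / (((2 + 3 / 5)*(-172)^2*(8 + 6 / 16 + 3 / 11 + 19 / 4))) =110 / 9446541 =0.00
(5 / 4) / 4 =5 / 16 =0.31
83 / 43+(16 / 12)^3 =4993 / 1161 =4.30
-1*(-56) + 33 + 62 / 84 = 3769 / 42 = 89.74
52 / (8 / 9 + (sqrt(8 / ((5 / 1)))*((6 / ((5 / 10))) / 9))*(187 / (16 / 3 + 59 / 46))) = -4030065 / 198064886 + 34173009*sqrt(10) / 99032443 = 1.07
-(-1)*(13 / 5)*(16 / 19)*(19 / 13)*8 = 128 / 5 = 25.60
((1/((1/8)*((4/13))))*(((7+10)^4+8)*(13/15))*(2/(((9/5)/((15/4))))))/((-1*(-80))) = 1568489/16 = 98030.56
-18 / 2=-9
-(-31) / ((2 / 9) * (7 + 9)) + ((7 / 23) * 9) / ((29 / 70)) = 327213 / 21344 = 15.33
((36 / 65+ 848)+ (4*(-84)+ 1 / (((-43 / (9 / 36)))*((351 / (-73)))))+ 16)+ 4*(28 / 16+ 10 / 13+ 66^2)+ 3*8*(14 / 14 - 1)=5422200089 / 301860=17962.63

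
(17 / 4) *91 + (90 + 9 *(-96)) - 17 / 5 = -7813 / 20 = -390.65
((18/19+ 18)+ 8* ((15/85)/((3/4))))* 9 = 60552/323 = 187.47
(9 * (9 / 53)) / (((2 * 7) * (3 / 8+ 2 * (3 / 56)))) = 12 / 53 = 0.23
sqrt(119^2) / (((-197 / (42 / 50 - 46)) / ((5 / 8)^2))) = 134351 / 12608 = 10.66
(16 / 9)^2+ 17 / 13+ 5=9970 / 1053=9.47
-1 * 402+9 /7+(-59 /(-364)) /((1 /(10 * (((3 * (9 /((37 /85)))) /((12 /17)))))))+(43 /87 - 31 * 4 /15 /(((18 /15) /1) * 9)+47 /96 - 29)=-72653875325 /253090656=-287.07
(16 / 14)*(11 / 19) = 88 / 133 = 0.66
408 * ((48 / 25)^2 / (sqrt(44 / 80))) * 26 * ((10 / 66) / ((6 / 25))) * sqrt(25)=166444.50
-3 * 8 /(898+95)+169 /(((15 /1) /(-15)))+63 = -35094 /331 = -106.02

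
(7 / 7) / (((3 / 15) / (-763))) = -3815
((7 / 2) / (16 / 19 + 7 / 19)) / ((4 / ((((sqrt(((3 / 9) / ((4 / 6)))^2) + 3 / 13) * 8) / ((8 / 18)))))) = 9.51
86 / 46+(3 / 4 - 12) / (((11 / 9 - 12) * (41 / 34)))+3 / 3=683319 / 182942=3.74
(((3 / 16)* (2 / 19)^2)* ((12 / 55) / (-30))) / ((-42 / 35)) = 1 / 79420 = 0.00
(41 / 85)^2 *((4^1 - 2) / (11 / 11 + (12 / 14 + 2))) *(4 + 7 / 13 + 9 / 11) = 18027044 / 27895725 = 0.65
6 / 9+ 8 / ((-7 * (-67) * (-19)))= 17798 / 26733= 0.67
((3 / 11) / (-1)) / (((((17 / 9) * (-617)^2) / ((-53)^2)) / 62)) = -4702266 / 71188843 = -0.07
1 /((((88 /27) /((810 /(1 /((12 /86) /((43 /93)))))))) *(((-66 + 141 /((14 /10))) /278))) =12216015 /20339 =600.62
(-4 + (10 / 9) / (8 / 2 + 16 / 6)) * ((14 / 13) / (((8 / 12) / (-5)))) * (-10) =-4025 / 13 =-309.62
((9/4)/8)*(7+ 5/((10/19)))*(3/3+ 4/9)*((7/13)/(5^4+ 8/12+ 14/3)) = 693/121024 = 0.01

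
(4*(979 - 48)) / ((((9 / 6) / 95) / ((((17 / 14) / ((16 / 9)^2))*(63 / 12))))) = 121788765 / 256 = 475737.36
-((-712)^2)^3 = -130280663537680384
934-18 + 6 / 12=1833 / 2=916.50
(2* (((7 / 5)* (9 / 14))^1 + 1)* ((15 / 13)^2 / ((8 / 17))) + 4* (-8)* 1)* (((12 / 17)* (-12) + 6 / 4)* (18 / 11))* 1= 61278957 / 252824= 242.38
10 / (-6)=-5 / 3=-1.67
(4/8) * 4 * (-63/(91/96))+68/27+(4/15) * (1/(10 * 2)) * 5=-228743/1755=-130.34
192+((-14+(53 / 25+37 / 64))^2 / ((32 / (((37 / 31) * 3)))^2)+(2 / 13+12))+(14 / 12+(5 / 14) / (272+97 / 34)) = 29552723047212110717 / 142821223301120000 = 206.92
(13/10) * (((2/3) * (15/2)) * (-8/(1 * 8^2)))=-13/16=-0.81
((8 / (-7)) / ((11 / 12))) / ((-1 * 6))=16 / 77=0.21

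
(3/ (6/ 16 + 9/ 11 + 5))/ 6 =44/ 545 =0.08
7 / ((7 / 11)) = 11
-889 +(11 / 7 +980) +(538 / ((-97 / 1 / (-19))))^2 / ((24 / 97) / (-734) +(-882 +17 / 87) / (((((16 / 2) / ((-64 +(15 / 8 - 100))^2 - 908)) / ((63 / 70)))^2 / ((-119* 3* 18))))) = 39280279390095452792067788803432 / 424324005756101749080461042763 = 92.57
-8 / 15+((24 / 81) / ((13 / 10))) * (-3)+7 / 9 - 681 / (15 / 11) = -292406 / 585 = -499.84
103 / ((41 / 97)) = 9991 / 41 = 243.68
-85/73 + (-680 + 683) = 134/73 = 1.84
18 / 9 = 2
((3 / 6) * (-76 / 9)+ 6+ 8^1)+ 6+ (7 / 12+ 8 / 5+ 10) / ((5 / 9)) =33937 / 900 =37.71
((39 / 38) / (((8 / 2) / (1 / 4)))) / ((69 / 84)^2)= 1911 / 20102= 0.10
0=0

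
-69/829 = -0.08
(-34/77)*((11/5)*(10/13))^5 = -6.13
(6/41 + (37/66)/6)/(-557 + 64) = -229/470844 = -0.00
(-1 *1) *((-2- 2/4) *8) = 20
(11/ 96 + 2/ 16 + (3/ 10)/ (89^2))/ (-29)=-911059/ 110260320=-0.01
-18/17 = -1.06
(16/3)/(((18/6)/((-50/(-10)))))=80/9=8.89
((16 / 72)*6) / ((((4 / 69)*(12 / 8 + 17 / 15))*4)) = 345 / 158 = 2.18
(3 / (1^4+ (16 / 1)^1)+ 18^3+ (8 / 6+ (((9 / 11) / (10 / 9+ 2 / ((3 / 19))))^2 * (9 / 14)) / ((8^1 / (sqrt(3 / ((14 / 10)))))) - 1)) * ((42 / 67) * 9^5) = 10460353203 * sqrt(105) / 6980580992+ 245904364188 / 1139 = 215894979.52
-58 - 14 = -72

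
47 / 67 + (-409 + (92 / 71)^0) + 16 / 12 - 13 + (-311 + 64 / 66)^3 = -71752190253745 / 2407779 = -29800156.18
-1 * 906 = -906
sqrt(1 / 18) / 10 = sqrt(2) / 60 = 0.02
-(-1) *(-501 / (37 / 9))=-4509 / 37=-121.86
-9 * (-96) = 864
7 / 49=1 / 7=0.14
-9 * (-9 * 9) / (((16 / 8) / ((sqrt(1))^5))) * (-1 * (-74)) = 26973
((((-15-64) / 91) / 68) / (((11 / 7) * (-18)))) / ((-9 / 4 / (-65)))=395 / 30294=0.01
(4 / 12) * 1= 1 / 3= 0.33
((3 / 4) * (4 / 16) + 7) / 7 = 115 / 112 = 1.03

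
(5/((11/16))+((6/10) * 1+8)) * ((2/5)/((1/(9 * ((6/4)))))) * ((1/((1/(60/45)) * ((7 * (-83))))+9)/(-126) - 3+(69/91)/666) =-2574016929/9781135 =-263.16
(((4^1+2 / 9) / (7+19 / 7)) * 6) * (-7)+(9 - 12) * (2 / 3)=-1033 / 51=-20.25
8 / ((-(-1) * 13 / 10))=6.15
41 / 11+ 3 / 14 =607 / 154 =3.94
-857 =-857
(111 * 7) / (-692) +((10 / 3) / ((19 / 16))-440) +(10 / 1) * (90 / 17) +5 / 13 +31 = -3085774925 / 8717124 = -353.99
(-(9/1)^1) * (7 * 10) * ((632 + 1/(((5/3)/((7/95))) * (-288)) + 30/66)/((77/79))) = -75185672151/183920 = -408795.52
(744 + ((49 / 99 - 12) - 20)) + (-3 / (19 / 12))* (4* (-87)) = 1371.86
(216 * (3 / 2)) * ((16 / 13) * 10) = 51840 / 13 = 3987.69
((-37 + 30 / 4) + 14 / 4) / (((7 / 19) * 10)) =-247 / 35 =-7.06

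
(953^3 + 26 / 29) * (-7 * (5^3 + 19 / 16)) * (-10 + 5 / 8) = 26605554984236025 / 3712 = 7167444769460.14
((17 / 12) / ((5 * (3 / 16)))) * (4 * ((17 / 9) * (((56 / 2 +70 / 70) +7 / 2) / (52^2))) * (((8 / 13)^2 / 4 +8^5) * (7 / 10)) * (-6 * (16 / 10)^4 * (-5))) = 849767202816 / 1373125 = 618856.41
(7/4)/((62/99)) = 693/248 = 2.79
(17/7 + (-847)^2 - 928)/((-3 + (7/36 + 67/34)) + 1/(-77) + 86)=33763565088/4012705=8414.17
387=387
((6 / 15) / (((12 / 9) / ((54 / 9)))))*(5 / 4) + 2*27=225 / 4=56.25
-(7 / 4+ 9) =-43 / 4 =-10.75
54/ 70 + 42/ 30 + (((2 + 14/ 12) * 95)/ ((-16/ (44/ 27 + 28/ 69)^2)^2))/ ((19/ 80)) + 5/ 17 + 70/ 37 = 876961802462352347/ 9822145092285645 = 89.28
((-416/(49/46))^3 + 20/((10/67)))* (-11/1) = 77080619247390/117649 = 655174453.22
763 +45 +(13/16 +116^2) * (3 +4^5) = 221135271/16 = 13820954.44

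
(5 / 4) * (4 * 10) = 50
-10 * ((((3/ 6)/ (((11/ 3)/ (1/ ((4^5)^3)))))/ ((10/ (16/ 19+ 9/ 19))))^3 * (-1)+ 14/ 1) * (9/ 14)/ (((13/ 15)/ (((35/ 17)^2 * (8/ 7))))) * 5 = -854398079708732603326639742069086332834375/ 339679744493725755629437620206725758976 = -2515.30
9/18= 0.50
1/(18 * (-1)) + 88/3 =527/18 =29.28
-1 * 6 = -6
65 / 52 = 5 / 4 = 1.25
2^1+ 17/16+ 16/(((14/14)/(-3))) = -719/16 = -44.94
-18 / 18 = -1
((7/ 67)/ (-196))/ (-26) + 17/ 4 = 207299/ 48776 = 4.25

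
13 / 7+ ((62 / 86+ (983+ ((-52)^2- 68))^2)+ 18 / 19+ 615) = 74906201106 / 5719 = 13097779.53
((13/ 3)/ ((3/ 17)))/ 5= 221/ 45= 4.91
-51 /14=-3.64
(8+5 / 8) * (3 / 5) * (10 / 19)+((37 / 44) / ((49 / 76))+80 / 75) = 3130439 / 614460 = 5.09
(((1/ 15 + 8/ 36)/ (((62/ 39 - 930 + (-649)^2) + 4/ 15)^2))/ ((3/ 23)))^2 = 63834549025/ 405981572865425697226812069175209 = 0.00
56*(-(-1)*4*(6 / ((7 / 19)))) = 3648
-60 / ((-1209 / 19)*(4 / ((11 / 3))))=1045 / 1209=0.86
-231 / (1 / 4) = -924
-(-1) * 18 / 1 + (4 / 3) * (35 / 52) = 737 / 39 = 18.90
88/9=9.78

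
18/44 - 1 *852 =-851.59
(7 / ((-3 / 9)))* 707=-14847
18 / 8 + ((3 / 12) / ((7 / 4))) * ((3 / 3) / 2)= 65 / 28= 2.32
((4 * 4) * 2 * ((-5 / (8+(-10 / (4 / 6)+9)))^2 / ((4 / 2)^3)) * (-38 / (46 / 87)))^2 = 3228271.50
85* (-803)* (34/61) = -2320670/61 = -38043.77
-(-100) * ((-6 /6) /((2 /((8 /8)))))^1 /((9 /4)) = -200 /9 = -22.22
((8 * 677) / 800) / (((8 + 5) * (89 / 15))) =2031 / 23140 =0.09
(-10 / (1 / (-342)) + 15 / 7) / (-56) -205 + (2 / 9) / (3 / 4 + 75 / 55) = -87277159 / 328104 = -266.00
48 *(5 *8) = 1920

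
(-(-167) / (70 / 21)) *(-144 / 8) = -4509 / 5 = -901.80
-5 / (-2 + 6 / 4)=10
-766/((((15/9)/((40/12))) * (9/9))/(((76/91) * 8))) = -931456/91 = -10235.78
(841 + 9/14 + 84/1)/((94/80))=787.78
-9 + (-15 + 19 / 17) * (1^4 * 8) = -120.06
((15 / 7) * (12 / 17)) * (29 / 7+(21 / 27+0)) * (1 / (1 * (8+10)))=3100 / 7497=0.41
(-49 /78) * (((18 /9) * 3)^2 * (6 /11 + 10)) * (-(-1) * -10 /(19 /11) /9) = 113680 /741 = 153.41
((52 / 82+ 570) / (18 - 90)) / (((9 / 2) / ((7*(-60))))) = 739.71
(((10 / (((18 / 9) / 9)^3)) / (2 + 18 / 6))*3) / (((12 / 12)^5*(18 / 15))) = 3645 / 8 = 455.62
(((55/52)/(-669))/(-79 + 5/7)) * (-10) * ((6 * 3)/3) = -1925/1588652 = -0.00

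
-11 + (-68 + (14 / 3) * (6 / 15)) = -1157 / 15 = -77.13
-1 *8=-8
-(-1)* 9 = 9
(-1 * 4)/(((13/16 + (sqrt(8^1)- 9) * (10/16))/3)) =3840 * sqrt(2)/5129 + 14784/5129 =3.94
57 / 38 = 3 / 2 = 1.50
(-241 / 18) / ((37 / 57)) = -4579 / 222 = -20.63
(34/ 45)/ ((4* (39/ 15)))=17/ 234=0.07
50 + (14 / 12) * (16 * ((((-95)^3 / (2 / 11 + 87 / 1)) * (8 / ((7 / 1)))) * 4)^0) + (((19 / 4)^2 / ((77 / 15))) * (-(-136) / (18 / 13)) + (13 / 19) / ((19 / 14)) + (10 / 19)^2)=167170001 / 333564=501.16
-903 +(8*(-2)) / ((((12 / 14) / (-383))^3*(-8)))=-19270484765 / 108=-178430414.49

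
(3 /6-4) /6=-7 /12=-0.58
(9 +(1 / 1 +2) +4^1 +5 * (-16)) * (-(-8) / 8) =-64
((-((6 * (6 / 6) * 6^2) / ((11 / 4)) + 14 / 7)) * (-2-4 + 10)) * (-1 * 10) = 35440 / 11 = 3221.82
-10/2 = -5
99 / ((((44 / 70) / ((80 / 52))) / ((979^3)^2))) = 2773362919307904381150 / 13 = 213335609177531106242.31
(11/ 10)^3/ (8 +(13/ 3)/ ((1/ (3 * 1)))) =1331/ 21000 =0.06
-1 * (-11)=11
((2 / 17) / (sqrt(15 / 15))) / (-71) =-2 / 1207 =-0.00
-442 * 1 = -442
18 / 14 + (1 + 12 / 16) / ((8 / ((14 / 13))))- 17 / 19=17333 / 27664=0.63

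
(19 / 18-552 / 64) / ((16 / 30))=-2725 / 192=-14.19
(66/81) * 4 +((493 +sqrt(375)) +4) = 5 * sqrt(15) +13507/27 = 519.62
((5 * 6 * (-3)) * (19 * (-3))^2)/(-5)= 58482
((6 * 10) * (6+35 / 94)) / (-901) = -17970 / 42347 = -0.42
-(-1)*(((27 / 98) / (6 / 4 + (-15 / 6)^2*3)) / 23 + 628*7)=14862878 / 3381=4396.00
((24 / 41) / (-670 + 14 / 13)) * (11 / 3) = -143 / 44567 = -0.00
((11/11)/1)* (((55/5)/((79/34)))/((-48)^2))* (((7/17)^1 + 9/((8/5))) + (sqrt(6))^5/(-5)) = 9031/728064 - 187* sqrt(6)/12640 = -0.02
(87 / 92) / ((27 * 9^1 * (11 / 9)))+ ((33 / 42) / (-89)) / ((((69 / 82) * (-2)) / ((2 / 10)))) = 120101 / 28371420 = 0.00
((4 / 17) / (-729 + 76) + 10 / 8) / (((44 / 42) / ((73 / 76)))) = 85064637 / 74243488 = 1.15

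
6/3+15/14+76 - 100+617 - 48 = 7673/14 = 548.07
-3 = -3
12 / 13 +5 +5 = 142 / 13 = 10.92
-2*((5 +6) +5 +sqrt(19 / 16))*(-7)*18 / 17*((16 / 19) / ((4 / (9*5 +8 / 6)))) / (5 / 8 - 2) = -5978112 / 3553 - 93408*sqrt(19) / 3553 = -1797.15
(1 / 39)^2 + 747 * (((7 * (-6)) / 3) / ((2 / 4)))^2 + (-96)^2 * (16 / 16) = 594864.00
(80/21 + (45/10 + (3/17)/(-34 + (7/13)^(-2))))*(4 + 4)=11834036/178143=66.43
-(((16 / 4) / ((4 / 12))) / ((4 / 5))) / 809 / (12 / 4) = -5 / 809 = -0.01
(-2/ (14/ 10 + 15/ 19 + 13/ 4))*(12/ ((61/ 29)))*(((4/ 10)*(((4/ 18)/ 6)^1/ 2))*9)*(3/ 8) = -2204/ 42029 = -0.05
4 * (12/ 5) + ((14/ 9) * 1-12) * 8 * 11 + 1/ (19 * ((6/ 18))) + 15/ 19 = -776822/ 855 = -908.56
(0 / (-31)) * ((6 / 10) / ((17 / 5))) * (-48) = 0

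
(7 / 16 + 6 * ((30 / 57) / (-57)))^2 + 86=2874017985 / 33362176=86.15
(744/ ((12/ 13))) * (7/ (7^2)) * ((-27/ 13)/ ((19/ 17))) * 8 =-227664/ 133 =-1711.76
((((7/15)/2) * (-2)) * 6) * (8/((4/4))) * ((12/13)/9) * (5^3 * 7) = -78400/39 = -2010.26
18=18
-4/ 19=-0.21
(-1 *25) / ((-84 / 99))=825 / 28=29.46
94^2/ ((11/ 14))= 123704/ 11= 11245.82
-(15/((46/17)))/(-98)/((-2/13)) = -3315/9016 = -0.37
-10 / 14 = -5 / 7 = -0.71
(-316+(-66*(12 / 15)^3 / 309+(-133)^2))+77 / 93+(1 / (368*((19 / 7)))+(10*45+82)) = 17905.72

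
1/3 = 0.33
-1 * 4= -4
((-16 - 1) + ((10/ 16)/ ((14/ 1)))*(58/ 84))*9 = -239469/ 1568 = -152.72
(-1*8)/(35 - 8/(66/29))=-264/1039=-0.25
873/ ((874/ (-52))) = -22698/ 437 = -51.94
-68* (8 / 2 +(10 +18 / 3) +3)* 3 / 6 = -782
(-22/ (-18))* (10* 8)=880/ 9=97.78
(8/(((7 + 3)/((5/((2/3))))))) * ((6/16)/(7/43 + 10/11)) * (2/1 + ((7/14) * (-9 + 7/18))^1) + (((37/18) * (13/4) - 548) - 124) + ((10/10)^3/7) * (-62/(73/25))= -8371615201/12435696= -673.19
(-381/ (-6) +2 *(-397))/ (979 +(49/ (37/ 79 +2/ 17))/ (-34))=-1149807/ 1537075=-0.75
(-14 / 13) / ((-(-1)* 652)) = -7 / 4238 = -0.00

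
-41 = -41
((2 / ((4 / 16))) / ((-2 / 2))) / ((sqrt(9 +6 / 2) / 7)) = -28 *sqrt(3) / 3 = -16.17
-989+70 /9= -8831 /9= -981.22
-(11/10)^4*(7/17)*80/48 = -102487/102000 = -1.00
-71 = -71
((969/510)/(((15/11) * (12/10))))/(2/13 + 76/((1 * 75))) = 13585/13656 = 0.99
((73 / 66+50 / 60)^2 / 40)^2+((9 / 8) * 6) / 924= 53617603 / 3320578800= 0.02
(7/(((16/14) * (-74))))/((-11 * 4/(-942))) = -23079/13024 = -1.77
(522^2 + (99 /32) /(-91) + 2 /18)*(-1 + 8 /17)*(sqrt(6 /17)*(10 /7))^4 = -80339205296250 /1073446283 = -74842.32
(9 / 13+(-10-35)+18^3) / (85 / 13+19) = 18810 / 83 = 226.63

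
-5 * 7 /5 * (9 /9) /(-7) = 1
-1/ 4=-0.25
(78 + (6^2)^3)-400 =46334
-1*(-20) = 20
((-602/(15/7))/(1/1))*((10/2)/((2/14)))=-29498/3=-9832.67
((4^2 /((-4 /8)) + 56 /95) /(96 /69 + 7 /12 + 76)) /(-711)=0.00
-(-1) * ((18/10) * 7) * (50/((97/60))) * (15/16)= 70875/194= 365.34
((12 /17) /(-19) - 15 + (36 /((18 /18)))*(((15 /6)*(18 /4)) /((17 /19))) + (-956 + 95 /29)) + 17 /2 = -9490911 /18734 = -506.61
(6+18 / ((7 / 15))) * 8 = 2496 / 7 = 356.57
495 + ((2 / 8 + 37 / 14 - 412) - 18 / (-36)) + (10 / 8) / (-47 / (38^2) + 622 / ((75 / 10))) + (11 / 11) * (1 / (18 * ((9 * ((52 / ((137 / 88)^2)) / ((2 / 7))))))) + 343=176051200286593055 / 409985824824576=429.41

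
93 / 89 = 1.04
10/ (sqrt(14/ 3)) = 5 * sqrt(42)/ 7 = 4.63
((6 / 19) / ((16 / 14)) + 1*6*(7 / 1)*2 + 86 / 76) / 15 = 6491 / 1140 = 5.69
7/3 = 2.33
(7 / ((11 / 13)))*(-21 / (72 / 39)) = -8281 / 88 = -94.10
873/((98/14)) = 873/7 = 124.71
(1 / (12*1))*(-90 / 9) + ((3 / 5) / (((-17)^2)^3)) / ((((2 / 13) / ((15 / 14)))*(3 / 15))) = -1689628075 / 2027555796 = -0.83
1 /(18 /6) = 0.33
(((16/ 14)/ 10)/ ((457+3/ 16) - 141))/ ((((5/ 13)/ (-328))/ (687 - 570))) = -31928832/ 885325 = -36.06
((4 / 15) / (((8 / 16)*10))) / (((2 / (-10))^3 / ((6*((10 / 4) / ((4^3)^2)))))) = -25 / 1024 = -0.02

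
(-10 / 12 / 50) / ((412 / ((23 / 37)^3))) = -12167 / 1252142160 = -0.00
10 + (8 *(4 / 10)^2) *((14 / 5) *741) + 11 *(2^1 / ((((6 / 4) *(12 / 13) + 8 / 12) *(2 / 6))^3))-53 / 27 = 18887733589 / 6912000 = 2732.60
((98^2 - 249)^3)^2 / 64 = 670290016633029292515625 / 64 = 10473281509891082695556.64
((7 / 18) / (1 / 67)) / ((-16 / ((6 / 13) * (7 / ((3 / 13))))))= -3283 / 144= -22.80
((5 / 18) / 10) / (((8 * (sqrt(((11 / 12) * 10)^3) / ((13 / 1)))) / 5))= 13 * sqrt(330) / 29040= 0.01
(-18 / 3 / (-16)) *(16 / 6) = 1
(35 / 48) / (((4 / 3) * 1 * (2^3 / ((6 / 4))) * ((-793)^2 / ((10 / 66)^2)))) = 875 / 233750719488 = 0.00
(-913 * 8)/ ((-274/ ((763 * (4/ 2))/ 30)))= 2786476/ 2055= 1355.95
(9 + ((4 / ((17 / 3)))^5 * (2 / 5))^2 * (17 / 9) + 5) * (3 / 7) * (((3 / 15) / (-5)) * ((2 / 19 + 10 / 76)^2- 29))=520764976141871019 / 74917890976979750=6.95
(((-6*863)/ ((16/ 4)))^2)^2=44929149932241/ 16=2808071870765.06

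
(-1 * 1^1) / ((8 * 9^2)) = -1 / 648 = -0.00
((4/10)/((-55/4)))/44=-2/3025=-0.00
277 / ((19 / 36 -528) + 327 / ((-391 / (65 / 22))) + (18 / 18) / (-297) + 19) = -128668716 / 237338749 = -0.54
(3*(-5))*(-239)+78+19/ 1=3682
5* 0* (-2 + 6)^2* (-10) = 0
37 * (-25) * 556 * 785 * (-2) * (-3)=-2422353000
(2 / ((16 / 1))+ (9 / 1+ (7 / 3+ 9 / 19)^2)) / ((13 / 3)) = 441977 / 112632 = 3.92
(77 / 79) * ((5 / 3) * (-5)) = -1925 / 237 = -8.12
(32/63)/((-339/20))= -640/21357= -0.03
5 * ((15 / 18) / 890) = 5 / 1068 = 0.00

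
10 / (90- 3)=10 / 87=0.11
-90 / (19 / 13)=-1170 / 19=-61.58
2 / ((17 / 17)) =2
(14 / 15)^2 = 196 / 225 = 0.87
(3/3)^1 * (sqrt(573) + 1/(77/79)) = 79/77 + sqrt(573) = 24.96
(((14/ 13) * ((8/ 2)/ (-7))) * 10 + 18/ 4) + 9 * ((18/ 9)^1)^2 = 34.35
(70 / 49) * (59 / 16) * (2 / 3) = 295 / 84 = 3.51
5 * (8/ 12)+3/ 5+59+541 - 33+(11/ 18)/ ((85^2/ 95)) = 2970037/ 5202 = 570.94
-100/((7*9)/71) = -7100/63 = -112.70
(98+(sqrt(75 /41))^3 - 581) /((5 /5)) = -483+375 *sqrt(123) /1681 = -480.53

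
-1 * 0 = 0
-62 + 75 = 13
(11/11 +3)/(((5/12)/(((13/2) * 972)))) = 303264/5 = 60652.80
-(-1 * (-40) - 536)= 496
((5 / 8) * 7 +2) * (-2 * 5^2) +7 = -1247 / 4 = -311.75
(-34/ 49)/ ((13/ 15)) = -510/ 637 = -0.80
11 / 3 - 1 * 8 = -13 / 3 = -4.33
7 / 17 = 0.41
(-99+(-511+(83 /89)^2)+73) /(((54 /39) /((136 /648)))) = -469259024 /5774409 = -81.27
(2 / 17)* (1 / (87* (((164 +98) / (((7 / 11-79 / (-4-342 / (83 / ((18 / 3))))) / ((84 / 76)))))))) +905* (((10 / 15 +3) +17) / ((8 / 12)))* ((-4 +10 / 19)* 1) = -65855288158296755 / 675756212208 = -97454.21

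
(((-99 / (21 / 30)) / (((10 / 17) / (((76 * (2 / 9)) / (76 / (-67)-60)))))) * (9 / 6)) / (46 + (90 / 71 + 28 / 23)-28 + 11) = 1166211849 / 368542720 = 3.16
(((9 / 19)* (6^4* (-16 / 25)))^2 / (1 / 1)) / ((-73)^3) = -34828517376 / 87771960625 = -0.40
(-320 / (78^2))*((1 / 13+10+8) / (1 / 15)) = -14.26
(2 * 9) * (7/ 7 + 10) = 198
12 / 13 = 0.92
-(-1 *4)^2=-16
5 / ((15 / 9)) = 3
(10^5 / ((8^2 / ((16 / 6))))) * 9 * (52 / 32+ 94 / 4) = 1884375 / 2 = 942187.50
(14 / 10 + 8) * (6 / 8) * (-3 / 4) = -423 / 80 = -5.29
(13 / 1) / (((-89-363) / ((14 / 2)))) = -91 / 452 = -0.20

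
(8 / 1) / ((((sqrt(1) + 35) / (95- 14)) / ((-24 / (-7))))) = 432 / 7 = 61.71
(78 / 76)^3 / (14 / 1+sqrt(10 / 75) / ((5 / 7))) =22244625 / 287693896-296595* sqrt(30) / 575387792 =0.07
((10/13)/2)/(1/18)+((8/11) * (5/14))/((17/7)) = 17090/2431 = 7.03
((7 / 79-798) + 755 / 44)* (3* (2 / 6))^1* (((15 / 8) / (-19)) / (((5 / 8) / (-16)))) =-1972.43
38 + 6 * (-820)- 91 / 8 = -39147 / 8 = -4893.38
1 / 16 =0.06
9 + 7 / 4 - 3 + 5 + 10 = 91 / 4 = 22.75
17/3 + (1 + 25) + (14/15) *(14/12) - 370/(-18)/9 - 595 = -226784/405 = -559.96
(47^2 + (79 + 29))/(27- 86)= -2317/59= -39.27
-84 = -84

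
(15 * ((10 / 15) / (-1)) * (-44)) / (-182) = -220 / 91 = -2.42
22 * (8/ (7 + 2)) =176/ 9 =19.56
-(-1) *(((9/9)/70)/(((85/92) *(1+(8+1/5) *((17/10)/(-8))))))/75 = -736/2650725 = -0.00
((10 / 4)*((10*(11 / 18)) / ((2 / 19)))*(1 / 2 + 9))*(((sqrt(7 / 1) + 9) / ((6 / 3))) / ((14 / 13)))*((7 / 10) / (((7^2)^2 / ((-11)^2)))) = 263.00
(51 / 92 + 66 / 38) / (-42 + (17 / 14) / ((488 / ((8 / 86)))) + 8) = -73535805 / 1091223523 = -0.07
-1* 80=-80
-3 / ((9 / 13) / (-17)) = 221 / 3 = 73.67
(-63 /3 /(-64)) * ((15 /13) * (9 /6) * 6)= 2835 /832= 3.41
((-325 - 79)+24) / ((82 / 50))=-9500 / 41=-231.71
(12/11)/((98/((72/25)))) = 0.03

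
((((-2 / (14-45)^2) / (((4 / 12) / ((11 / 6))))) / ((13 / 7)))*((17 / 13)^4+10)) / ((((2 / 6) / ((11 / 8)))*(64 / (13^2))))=-937961871 / 1080994304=-0.87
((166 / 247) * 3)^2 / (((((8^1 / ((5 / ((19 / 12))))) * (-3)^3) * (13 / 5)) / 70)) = -24111500 / 15069223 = -1.60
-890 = -890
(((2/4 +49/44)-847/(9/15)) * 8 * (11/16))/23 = -186127/552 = -337.19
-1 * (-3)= 3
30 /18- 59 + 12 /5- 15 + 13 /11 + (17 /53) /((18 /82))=-67.29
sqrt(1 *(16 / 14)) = 2 *sqrt(14) / 7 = 1.07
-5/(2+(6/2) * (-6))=5/16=0.31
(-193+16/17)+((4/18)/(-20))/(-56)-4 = -196.06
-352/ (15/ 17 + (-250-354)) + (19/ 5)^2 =3850933/ 256325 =15.02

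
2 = 2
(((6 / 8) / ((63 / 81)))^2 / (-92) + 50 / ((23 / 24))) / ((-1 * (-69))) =1254157 / 1658944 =0.76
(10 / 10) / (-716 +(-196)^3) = -1 / 7530252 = -0.00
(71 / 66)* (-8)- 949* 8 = -250820 / 33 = -7600.61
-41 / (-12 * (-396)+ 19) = -41 / 4771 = -0.01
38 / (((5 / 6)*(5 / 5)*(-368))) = -57 / 460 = -0.12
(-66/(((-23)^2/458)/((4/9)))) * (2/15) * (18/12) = -40304/7935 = -5.08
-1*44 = -44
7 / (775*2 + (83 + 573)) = 7 / 2206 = 0.00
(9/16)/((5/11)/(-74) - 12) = -0.05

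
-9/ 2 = -4.50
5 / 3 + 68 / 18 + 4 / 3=61 / 9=6.78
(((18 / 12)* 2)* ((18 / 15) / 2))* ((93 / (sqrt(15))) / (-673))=-279* sqrt(15) / 16825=-0.06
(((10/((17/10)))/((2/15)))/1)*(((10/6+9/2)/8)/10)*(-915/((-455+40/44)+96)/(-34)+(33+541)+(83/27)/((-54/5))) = 8634207761425/4425986448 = 1950.80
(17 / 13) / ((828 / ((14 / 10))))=119 / 53820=0.00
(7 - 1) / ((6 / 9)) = 9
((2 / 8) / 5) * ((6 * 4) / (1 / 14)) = 84 / 5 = 16.80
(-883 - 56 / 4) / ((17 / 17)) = -897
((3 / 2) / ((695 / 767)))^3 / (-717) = -4060958967 / 641862941000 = -0.01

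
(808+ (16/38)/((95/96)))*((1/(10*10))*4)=1459208/45125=32.34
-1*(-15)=15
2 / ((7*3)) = 2 / 21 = 0.10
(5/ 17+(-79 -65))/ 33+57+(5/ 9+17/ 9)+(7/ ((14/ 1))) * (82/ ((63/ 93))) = 115.61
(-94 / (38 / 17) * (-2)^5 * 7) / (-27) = -178976 / 513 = -348.88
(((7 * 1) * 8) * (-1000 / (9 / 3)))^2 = 348444444.44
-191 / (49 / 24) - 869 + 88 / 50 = -1176969 / 1225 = -960.79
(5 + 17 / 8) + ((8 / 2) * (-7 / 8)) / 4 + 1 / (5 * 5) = 629 / 100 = 6.29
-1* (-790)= 790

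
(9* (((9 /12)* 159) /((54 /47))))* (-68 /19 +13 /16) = -6284793 /2432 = -2584.21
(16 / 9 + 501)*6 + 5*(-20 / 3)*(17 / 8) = 17675 / 6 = 2945.83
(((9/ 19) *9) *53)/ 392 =4293/ 7448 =0.58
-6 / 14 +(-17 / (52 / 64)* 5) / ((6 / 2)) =-9637 / 273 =-35.30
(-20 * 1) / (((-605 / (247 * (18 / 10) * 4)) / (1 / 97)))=35568 / 58685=0.61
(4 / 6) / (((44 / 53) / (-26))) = -689 / 33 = -20.88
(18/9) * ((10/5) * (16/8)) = 8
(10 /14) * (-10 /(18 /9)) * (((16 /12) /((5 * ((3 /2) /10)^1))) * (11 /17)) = -4400 /1071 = -4.11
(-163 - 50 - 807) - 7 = -1027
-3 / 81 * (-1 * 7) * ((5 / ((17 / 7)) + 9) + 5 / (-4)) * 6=4669 / 306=15.26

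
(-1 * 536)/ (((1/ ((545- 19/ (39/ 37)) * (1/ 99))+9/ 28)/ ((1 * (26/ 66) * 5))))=-716031680/ 345411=-2072.98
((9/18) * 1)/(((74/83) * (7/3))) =249/1036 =0.24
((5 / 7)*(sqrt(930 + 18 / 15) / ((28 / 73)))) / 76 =73*sqrt(1455) / 3724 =0.75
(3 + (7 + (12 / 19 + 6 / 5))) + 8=1884 / 95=19.83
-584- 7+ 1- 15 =-605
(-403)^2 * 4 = 649636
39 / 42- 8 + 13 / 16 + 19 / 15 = -8387 / 1680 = -4.99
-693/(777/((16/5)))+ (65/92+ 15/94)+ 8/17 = -20634679/13598980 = -1.52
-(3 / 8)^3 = -27 / 512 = -0.05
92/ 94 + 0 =46/ 47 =0.98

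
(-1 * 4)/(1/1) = -4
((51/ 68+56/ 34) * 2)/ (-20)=-0.24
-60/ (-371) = 60/ 371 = 0.16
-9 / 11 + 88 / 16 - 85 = -1767 / 22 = -80.32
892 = 892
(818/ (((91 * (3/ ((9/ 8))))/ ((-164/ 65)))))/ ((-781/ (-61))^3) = -11418733167/ 2817784985015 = -0.00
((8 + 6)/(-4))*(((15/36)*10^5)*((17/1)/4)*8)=-14875000/3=-4958333.33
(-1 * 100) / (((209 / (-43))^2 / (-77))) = 1294300 / 3971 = 325.94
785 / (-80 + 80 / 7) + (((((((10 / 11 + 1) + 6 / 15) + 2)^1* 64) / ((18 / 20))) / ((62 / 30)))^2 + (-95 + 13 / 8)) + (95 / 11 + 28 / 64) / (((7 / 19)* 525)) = 99729901545177 / 4558215200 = 21879.16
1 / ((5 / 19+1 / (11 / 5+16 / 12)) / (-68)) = -34238 / 275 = -124.50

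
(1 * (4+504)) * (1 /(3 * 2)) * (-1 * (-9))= 762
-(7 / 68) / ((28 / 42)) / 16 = -21 / 2176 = -0.01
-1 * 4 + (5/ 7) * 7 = 1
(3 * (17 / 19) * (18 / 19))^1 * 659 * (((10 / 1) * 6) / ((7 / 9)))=326679480 / 2527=129275.62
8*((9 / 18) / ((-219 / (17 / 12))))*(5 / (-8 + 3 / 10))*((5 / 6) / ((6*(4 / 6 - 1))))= -2125 / 303534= -0.01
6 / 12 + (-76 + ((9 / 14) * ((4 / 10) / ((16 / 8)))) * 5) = -74.86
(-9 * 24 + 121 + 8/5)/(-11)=467/55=8.49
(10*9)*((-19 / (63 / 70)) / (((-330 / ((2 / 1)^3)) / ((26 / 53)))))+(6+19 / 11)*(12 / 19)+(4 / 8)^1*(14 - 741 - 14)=-22798051 / 66462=-343.02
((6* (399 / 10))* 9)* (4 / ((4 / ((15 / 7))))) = 4617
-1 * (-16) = 16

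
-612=-612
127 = 127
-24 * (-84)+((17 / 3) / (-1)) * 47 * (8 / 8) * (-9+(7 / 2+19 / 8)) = 68359 / 24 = 2848.29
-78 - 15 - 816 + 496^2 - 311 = 244796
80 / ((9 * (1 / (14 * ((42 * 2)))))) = 31360 / 3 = 10453.33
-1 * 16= -16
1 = 1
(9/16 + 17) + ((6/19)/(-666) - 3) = 491381/33744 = 14.56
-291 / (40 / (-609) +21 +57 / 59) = -10455921 / 786904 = -13.29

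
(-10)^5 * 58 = -5800000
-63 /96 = -21 /32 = -0.66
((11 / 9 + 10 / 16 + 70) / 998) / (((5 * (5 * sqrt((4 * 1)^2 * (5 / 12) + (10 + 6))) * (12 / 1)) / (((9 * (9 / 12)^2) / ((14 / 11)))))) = 24387 * sqrt(51) / 868659200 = 0.00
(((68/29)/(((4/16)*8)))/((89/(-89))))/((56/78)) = -663/406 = -1.63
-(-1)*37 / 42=37 / 42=0.88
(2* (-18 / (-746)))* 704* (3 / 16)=2376 / 373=6.37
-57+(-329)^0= -56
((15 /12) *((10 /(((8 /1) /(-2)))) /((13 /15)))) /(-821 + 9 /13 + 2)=125 /28368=0.00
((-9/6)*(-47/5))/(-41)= -141/410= -0.34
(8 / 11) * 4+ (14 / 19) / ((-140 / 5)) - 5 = -885 / 418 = -2.12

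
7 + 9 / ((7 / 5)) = 13.43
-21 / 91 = -3 / 13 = -0.23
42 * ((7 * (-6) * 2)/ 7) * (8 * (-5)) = 20160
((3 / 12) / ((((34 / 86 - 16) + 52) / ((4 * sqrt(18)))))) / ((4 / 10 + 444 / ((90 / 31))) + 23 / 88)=792 * sqrt(2) / 1475795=0.00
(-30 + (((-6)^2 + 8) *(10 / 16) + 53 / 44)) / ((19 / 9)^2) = -243 / 836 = -0.29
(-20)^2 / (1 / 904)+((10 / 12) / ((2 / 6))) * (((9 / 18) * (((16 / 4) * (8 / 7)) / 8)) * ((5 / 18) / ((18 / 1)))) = 820108825 / 2268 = 361600.01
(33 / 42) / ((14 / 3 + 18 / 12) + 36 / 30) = 0.11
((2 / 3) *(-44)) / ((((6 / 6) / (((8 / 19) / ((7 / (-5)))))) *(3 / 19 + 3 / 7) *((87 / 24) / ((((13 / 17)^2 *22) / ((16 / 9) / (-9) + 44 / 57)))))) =13242240 / 142477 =92.94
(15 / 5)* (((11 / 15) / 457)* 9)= 99 / 2285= 0.04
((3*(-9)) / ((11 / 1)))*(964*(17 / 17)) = -26028 / 11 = -2366.18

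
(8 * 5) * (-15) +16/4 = -596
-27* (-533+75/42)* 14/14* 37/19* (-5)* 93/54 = -127953585/532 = -240514.26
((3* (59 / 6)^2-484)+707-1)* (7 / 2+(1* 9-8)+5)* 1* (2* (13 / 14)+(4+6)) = 9690665 / 168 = 57682.53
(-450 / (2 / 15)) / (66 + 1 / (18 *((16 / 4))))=-243000 / 4753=-51.13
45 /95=9 /19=0.47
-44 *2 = -88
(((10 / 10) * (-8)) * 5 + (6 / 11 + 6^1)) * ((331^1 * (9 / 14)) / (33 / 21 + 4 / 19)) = -3471528 / 869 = -3994.85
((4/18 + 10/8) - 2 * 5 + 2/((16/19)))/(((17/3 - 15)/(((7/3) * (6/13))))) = 443/624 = 0.71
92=92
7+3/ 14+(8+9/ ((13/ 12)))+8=5737/ 182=31.52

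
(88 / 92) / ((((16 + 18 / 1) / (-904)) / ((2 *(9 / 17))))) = -178992 / 6647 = -26.93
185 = 185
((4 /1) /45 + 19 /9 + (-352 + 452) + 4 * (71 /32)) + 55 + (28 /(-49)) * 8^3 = -35419 /280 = -126.50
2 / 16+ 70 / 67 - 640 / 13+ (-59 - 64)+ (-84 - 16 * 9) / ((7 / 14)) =-4369361 / 6968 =-627.06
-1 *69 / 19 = -69 / 19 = -3.63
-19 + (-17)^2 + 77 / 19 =5207 / 19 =274.05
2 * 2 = 4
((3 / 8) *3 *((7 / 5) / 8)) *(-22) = -693 / 160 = -4.33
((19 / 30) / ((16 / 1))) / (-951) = -19 / 456480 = -0.00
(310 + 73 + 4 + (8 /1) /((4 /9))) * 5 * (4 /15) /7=540 /7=77.14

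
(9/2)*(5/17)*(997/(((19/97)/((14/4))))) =30463335/1292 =23578.43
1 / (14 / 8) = 4 / 7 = 0.57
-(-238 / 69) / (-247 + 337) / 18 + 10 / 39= 187847 / 726570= 0.26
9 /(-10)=-9 /10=-0.90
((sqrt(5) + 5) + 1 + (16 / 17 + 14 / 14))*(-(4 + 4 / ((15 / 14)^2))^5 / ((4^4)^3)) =-13225450646101 / 1189728000000000 - 13225450646101*sqrt(5) / 9447840000000000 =-0.01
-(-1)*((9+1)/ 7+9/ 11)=173/ 77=2.25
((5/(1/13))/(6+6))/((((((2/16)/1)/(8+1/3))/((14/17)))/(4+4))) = 364000/153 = 2379.08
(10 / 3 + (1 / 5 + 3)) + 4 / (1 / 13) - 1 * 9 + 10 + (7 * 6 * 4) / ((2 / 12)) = 1067.53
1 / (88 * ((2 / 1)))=1 / 176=0.01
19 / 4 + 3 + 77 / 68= 151 / 17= 8.88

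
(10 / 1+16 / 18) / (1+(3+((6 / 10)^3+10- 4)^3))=191406250 / 4292189397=0.04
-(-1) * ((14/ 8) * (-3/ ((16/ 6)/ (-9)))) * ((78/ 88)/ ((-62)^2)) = 22113/ 5412352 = 0.00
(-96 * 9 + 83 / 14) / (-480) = 12013 / 6720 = 1.79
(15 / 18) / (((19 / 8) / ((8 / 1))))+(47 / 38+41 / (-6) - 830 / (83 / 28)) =-5373 / 19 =-282.79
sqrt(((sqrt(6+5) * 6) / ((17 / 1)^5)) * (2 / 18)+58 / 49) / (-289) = -sqrt(4998 * sqrt(11)+12599811018) / 29816997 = -0.00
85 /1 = 85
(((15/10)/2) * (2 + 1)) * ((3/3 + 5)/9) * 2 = 3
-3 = -3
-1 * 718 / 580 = -359 / 290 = -1.24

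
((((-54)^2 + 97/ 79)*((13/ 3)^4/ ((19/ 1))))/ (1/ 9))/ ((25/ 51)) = 111897342557/ 112575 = 993980.39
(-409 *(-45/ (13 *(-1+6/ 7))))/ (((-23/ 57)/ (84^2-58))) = 51390477810/ 299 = 171874507.73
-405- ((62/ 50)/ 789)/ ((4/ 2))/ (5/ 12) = -13314437/ 32875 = -405.00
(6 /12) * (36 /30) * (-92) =-276 /5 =-55.20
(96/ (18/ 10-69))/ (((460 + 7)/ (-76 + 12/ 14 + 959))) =-2.70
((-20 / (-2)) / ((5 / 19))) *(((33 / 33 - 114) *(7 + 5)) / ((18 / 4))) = -34352 / 3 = -11450.67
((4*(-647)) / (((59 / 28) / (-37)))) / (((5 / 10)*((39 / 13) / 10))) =53623360 / 177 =302956.84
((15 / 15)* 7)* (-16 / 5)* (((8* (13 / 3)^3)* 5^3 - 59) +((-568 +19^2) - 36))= -245150752 / 135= -1815931.50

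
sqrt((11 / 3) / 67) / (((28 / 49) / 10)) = 35 * sqrt(2211) / 402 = 4.09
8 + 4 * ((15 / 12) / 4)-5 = 17 / 4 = 4.25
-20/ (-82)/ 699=10/ 28659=0.00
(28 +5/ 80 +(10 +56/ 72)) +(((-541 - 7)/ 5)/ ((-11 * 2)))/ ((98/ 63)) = 2330857/ 55440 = 42.04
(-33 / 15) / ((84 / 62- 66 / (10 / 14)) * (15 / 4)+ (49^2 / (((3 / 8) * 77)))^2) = -371349 / 1109448200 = -0.00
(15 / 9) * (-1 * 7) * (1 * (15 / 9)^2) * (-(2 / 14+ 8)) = 2375 / 9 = 263.89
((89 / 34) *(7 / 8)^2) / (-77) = -623 / 23936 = -0.03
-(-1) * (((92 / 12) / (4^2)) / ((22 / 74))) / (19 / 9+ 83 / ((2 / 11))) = 2553 / 726440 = 0.00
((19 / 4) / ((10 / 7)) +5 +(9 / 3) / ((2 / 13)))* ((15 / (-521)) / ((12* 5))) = -1113 / 83360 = -0.01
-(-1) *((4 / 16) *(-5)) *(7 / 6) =-35 / 24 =-1.46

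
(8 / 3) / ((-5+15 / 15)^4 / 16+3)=0.14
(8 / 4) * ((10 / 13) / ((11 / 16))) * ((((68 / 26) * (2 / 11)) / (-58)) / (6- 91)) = 128 / 593021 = 0.00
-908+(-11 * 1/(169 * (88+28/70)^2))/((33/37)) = -89936990509/99049548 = -908.00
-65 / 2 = -32.50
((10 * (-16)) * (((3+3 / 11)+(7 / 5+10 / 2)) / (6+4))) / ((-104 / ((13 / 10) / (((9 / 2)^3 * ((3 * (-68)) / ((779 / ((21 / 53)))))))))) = -6275624 / 30672675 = -0.20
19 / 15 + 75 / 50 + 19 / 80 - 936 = -933.00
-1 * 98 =-98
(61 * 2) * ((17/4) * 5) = 5185/2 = 2592.50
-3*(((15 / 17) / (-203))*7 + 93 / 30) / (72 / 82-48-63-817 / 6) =5584077 / 149346955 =0.04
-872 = -872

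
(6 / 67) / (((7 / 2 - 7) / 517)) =-6204 / 469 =-13.23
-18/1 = -18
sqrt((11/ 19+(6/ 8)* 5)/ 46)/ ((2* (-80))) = -0.00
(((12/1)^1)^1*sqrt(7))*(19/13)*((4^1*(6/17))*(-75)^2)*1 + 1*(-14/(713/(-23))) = 14/31 + 30780000*sqrt(7)/221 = 368490.16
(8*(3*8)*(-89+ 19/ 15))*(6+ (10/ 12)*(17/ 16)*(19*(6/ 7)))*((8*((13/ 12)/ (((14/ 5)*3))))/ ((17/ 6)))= -44715424/ 357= -125253.29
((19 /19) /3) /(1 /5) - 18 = -49 /3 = -16.33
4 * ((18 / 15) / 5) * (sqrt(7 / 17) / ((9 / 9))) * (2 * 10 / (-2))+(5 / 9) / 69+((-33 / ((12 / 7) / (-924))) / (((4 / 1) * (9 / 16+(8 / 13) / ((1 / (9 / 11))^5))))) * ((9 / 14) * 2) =13214888911927 / 1821685491-48 * sqrt(119) / 85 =7248.05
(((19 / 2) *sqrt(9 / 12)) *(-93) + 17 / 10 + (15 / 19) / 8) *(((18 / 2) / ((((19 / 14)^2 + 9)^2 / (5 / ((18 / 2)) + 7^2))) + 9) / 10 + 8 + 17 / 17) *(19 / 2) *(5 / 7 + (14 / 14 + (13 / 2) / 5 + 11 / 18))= -270248.40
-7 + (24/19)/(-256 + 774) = -7.00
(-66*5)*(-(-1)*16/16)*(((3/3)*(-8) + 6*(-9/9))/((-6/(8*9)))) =-55440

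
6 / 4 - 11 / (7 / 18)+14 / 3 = -929 / 42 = -22.12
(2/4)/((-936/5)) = -5/1872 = -0.00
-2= -2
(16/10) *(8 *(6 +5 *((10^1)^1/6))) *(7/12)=4816/45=107.02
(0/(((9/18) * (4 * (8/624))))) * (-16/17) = 0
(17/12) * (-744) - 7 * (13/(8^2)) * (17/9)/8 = -4858379/4608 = -1054.34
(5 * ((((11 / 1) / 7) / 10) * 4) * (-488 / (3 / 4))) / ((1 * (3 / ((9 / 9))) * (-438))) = 1.56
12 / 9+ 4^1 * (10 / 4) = 34 / 3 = 11.33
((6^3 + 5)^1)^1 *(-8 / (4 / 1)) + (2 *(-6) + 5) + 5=-444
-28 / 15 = -1.87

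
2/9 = 0.22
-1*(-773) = 773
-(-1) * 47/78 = 47/78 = 0.60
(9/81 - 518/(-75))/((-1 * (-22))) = 1579/4950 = 0.32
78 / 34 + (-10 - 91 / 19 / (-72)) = -7.64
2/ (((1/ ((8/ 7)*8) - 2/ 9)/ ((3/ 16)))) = -216/ 65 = -3.32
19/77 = 0.25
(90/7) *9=810/7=115.71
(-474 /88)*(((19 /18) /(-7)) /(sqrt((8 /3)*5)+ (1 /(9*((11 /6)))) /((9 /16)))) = -13509 /2056418+ 1337391*sqrt(30) /32902688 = 0.22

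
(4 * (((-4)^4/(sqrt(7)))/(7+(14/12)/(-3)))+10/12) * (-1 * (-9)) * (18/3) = 45+995328 * sqrt(7)/833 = 3206.33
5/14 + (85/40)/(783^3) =9600973859/26882726472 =0.36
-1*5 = -5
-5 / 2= -2.50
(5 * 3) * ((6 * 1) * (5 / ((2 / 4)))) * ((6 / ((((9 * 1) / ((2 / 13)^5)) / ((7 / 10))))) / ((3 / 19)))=85120 / 371293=0.23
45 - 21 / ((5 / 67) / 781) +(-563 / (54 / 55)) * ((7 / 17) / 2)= -219846.46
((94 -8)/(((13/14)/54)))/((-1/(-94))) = 6111504/13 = 470115.69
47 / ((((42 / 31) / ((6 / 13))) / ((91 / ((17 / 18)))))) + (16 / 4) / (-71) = 1861978 / 1207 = 1542.65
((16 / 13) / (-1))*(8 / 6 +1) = -112 / 39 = -2.87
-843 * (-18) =15174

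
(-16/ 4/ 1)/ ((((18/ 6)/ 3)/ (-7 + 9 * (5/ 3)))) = -32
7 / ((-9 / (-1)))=7 / 9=0.78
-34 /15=-2.27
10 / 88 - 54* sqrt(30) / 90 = 5 / 44 - 3* sqrt(30) / 5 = -3.17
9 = 9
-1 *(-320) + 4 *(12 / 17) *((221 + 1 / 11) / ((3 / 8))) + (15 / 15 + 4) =372071 / 187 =1989.68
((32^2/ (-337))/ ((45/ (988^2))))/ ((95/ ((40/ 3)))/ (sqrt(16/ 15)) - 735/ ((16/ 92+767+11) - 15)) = -20805474324248526848* sqrt(15)/ 8269416283258425 - 6749441175414898688/ 4961649769955055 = -11104.57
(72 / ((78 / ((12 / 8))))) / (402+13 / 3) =54 / 15847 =0.00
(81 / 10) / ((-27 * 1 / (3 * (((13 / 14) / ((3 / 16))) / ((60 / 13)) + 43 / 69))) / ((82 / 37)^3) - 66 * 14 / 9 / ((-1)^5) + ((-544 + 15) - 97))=-823255004268 / 53239269046175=-0.02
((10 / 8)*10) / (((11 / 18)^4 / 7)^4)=3644703927036534981427200 / 45949729863572161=79319376.59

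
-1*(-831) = 831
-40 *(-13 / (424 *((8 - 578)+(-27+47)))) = -13 / 5830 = -0.00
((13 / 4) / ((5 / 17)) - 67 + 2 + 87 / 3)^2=249001 / 400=622.50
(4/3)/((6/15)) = 10/3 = 3.33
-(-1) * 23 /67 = 0.34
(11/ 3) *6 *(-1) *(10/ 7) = -220/ 7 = -31.43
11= 11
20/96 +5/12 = 5/8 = 0.62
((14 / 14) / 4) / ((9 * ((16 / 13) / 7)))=91 / 576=0.16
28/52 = 7/13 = 0.54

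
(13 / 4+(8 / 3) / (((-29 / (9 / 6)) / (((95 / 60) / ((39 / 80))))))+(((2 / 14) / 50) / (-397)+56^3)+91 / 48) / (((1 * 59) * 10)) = 662381350489231 / 2225278692000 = 297.66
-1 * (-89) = 89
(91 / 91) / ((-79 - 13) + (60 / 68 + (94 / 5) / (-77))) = -0.01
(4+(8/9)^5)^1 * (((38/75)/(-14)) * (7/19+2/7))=-7799956/72335025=-0.11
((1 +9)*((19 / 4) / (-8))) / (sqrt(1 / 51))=-95*sqrt(51) / 16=-42.40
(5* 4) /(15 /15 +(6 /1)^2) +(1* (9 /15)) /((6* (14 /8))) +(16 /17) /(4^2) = 14453 /22015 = 0.66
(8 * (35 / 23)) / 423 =280 / 9729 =0.03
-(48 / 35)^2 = -2304 / 1225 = -1.88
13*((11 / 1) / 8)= 143 / 8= 17.88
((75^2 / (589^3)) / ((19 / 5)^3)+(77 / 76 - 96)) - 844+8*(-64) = -1450.99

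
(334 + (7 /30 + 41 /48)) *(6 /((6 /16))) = 5361.40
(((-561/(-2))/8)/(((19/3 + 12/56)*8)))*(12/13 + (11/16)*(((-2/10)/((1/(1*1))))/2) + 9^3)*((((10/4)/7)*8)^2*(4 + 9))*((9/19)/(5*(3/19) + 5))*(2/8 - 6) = -6868521441/281600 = -24391.06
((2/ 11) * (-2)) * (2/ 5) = -8/ 55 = -0.15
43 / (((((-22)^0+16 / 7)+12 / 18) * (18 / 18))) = 903 / 83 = 10.88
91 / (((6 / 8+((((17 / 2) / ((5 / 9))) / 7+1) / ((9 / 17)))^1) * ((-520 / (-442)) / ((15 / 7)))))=208845 / 8527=24.49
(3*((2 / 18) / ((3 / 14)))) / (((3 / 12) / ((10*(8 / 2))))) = 2240 / 9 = 248.89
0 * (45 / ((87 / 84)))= 0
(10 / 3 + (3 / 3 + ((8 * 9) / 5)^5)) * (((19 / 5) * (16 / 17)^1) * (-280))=-98820804901504 / 159375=-620052109.19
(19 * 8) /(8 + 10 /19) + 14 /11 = 17018 /891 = 19.10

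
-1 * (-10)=10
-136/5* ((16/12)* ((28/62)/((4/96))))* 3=-182784/155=-1179.25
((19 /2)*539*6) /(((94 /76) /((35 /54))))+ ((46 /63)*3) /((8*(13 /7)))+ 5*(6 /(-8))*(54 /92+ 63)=16049034433 /1011816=15861.61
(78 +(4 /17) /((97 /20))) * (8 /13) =1029616 /21437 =48.03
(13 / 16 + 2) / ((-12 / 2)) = -15 / 32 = -0.47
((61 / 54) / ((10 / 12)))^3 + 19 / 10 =4.39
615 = 615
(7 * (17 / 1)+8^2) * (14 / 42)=61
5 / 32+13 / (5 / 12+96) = 829 / 2848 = 0.29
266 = 266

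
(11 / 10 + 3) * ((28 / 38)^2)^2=787528 / 651605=1.21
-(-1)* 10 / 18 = 5 / 9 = 0.56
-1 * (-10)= 10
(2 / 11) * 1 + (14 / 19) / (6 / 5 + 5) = 1948 / 6479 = 0.30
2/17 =0.12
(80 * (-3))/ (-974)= 120/ 487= 0.25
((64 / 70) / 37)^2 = 1024 / 1677025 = 0.00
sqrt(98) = 9.90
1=1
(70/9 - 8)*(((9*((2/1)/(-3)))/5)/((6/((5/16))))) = 1/72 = 0.01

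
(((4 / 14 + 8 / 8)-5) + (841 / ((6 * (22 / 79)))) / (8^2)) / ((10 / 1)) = 49085 / 118272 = 0.42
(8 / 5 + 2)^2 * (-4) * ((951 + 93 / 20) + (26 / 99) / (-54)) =-204355156 / 4125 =-49540.64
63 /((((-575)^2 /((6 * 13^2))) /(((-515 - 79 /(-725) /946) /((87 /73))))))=-274527837494001 /3288007765625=-83.49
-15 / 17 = -0.88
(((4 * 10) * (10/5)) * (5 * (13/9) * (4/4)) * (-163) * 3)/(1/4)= -3390400/3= -1130133.33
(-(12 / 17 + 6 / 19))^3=-35937000 / 33698267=-1.07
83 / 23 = 3.61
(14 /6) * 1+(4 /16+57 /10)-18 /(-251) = 125827 /15060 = 8.36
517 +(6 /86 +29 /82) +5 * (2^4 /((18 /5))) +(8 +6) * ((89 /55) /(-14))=939056999 /1745370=538.03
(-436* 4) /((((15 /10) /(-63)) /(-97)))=-7105056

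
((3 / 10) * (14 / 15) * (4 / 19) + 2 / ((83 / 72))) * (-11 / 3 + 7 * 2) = 2192444 / 118275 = 18.54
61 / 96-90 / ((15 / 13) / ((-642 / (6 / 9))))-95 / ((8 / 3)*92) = 41463065 / 552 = 75114.25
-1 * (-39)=39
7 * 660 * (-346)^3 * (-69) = 13204421002080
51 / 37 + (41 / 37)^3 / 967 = 67583894 / 48981451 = 1.38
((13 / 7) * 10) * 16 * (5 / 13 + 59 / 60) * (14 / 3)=17072 / 9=1896.89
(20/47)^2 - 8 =-17272/2209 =-7.82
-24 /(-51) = 8 /17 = 0.47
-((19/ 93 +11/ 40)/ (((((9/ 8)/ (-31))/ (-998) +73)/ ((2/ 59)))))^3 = -45074990138557748032/ 4088327778952289522061887179125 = -0.00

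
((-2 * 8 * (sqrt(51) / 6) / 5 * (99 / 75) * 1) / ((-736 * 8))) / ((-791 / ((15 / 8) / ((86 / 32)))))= -33 * sqrt(51) / 312919600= -0.00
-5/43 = -0.12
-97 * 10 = -970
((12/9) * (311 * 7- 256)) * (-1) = -7684/3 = -2561.33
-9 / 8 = -1.12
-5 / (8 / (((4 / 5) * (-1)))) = 1 / 2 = 0.50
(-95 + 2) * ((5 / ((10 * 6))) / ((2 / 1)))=-31 / 8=-3.88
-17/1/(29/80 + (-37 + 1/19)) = 25840/55609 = 0.46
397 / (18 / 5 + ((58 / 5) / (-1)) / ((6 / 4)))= -5955 / 62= -96.05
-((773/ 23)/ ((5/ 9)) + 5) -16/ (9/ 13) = -91708/ 1035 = -88.61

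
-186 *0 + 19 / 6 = 19 / 6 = 3.17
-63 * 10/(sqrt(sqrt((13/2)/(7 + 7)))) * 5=-3150 * 13^(3/4) * sqrt(2) * 7^(1/4)/13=-3816.05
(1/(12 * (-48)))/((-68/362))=181/19584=0.01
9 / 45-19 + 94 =376 / 5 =75.20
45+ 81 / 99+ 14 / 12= 3101 / 66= 46.98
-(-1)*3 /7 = 3 /7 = 0.43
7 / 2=3.50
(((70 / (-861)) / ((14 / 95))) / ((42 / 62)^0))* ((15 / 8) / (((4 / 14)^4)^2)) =-1955914625 / 83968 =-23293.57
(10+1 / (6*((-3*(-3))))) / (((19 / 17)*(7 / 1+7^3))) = 9197 / 359100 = 0.03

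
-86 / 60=-43 / 30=-1.43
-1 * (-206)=206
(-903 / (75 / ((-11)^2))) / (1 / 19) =-691999 / 25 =-27679.96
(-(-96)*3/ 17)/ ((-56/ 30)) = -1080/ 119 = -9.08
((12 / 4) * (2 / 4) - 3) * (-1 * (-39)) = -117 / 2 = -58.50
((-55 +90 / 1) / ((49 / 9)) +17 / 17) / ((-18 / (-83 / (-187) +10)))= -806 / 187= -4.31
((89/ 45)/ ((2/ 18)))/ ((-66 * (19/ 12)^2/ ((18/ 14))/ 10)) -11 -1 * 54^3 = -4377371023/ 27797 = -157476.38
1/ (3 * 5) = 0.07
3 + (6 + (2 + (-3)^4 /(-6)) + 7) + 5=19 /2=9.50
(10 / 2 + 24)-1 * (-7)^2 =-20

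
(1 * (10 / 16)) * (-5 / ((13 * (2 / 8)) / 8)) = -7.69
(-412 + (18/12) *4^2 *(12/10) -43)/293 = -2131/1465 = -1.45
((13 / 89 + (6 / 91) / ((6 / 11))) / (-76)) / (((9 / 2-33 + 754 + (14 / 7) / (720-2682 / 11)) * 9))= -314571 / 584777191271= -0.00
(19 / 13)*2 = 38 / 13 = 2.92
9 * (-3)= -27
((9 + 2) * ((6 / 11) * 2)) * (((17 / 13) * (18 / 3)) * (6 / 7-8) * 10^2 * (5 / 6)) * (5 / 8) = -3187500 / 91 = -35027.47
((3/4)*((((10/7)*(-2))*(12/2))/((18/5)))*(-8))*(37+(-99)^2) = 1967600/7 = 281085.71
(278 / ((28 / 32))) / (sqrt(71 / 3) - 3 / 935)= 4678740 / 108622409 + 486069100 * sqrt(213) / 108622409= 65.35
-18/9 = -2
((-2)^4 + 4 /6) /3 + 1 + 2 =77 /9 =8.56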